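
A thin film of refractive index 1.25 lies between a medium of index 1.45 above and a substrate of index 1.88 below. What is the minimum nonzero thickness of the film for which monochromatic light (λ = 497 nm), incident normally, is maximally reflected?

99.4 nm

At the upper boundary (n = 1.45 to n = 1.25) the reflected ray undergoes no phase shift.
Bottom surface (1.25 → 1.88): reflection off a higher-index medium gives a half-wave phase shift.
Exactly one π shift → a net half-wave offset.
With one net inversion, constructive interference in reflection requires 2 n t = (m + ½) λ.
Minimum at m = 0: t = λ / (4 n) = 497 / (4 × 1.25) = 99.4 nm.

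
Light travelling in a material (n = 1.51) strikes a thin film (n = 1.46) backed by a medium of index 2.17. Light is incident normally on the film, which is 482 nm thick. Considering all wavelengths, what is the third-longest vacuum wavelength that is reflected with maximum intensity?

563 nm

Ray reflecting at the top interface goes from n = 1.51 toward n = 1.46: no phase shift.
Bottom surface (1.46 → 2.17): reflection off a higher-index medium gives a half-wave phase shift.
Exactly one π shift → a net half-wave offset.
For maximum reflection here: 2 n t = (m + ½) λ.
λ = 2 n t / (m + ½). The third-longest wavelength is m = 2: λ = 2 × 1.46 × 482 / 2.50 = 563 nm.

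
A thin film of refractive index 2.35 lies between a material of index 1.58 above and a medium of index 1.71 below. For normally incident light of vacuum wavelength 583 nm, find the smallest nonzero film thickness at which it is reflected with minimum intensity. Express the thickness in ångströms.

1240 Å

Ray reflecting at the top interface goes from n = 1.58 toward n = 2.35: a half-wave phase shift.
At the lower boundary (n = 2.35 to n = 1.71) the reflected ray undergoes no phase shift.
The two reflections differ by half a wavelength.
For minimum reflection here: 2 n t = m λ.
Minimum nonzero at m = 1: t = λ / (2 n) = 583 / (2 × 2.35) = 124 nm.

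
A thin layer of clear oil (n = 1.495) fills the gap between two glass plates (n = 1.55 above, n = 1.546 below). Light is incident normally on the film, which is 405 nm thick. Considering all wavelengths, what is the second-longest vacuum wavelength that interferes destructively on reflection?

605 nm

At the upper boundary (n = 1.55 to n = 1.495) the reflected ray undergoes no phase shift.
Bottom surface (1.495 → 1.546): reflection off a higher-index medium gives a half-wave phase shift.
The two reflections differ by half a wavelength.
For dark reflection here: 2 n t = m λ.
λ = 2 n t / m. The second-longest wavelength is m = 2: λ = 2 × 1.495 × 405 / 2.00 = 605 nm.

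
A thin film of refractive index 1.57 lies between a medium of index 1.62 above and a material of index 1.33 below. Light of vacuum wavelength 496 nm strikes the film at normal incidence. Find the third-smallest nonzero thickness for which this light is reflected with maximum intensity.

At the upper boundary (n = 1.62 to n = 1.57) the reflected ray undergoes no phase shift.
Bottom surface (1.57 → 1.33): reflection off a lower-index medium gives no phase shift.
Net: no relative phase inversion (both shifts match).
For maximum reflection here: 2 n t = m λ.
The third-smallest nonzero thickness corresponds to m = 3: t = m λ / (2 n) = 3.00 × 496 / (2 × 1.57) = 474 nm.

474 nm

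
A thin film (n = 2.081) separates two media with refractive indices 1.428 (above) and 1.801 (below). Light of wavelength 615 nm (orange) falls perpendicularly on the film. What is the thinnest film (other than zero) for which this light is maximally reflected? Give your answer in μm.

Top surface (1.428 → 2.081): reflection off a higher-index medium gives a half-wave phase shift.
Bottom surface (2.081 → 1.801): reflection off a lower-index medium gives no phase shift.
Exactly one π shift → a net half-wave offset.
So the condition for constructive reflection is 2 n t = (m + ½) λ.
Minimum at m = 0: t = λ / (4 n) = 615 / (4 × 2.081) = 73.9 nm.

0.0739 μm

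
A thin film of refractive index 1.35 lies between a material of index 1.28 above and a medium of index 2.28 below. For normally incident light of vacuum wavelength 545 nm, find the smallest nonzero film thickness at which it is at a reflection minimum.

101 nm

Top surface (1.28 → 1.35): reflection off a higher-index medium gives a half-wave phase shift.
At the lower boundary (n = 1.35 to n = 2.28) the reflected ray undergoes a half-wave phase shift.
Net: no relative phase inversion (both shifts match).
For minimum reflection here: 2 n t = (m + ½) λ.
Minimum at m = 0: t = λ / (4 n) = 545 / (4 × 1.35) = 101 nm.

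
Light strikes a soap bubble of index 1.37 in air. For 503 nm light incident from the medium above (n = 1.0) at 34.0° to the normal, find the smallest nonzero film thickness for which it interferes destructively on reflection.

201 nm

At the upper boundary (n = 1.0 to n = 1.37) the reflected ray undergoes a half-wave phase shift.
Ray reflecting at the bottom interface goes from n = 1.37 toward n = 1.0: no phase shift.
Exactly one π shift → a net half-wave offset.
So the condition for destructive reflection is 2 n t cos θ_r = m λ.
Snell's law: 1.0 sin 34.0° = 1.37 sin θ_r → sin θ_r = 0.408, cos θ_r = 0.913.
Minimum nonzero at m = 1: t = λ / (2 n cos θ_r) = 503 / (2 × 1.37 × 0.913) = 201 nm.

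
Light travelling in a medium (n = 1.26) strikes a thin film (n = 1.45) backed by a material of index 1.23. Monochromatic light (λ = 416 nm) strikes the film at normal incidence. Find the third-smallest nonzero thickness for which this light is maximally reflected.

359 nm

Top surface (1.26 → 1.45): reflection off a higher-index medium gives a half-wave phase shift.
Bottom surface (1.45 → 1.23): reflection off a lower-index medium gives no phase shift.
Net: one phase inversion between the two reflected rays.
So the condition for constructive reflection is 2 n t = (m + ½) λ.
The third-smallest nonzero thickness corresponds to m = 2: t = (m + ½) λ / (2 n) = 2.50 × 416 / (2 × 1.45) = 359 nm.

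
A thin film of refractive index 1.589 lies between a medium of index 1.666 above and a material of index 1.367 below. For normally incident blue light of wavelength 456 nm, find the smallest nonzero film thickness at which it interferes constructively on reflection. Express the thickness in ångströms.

1435 Å

At the upper boundary (n = 1.666 to n = 1.589) the reflected ray undergoes no phase shift.
Bottom surface (1.589 → 1.367): reflection off a lower-index medium gives no phase shift.
Zero or two π shifts → no net half-wave offset.
With no net inversion, constructive interference in reflection requires 2 n t = m λ.
Minimum nonzero at m = 1: t = λ / (2 n) = 456 / (2 × 1.589) = 143 nm.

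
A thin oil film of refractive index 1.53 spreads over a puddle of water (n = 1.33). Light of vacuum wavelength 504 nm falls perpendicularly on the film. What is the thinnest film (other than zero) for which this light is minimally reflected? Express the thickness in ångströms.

1647 Å

Ray reflecting at the top interface goes from n = 1.0 toward n = 1.53: a half-wave phase shift.
Bottom surface (1.53 → 1.33): reflection off a lower-index medium gives no phase shift.
The two reflections differ by half a wavelength.
With one net inversion, destructive interference in reflection requires 2 n t = m λ.
Minimum nonzero at m = 1: t = λ / (2 n) = 504 / (2 × 1.53) = 165 nm.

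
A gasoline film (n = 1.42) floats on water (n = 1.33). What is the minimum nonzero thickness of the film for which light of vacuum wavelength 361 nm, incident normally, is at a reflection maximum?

63.6 nm

Ray reflecting at the top interface goes from n = 1.0 toward n = 1.42: a half-wave phase shift.
At the lower boundary (n = 1.42 to n = 1.33) the reflected ray undergoes no phase shift.
Net: one phase inversion between the two reflected rays.
So the condition for constructive reflection is 2 n t = (m + ½) λ.
Minimum at m = 0: t = λ / (4 n) = 361 / (4 × 1.42) = 63.6 nm.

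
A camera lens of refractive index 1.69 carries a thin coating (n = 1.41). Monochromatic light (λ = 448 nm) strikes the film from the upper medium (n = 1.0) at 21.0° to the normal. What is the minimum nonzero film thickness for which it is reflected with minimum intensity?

Ray reflecting at the top interface goes from n = 1.0 toward n = 1.41: a half-wave phase shift.
Bottom surface (1.41 → 1.69): reflection off a higher-index medium gives a half-wave phase shift.
Net: no relative phase inversion (both shifts match).
So the condition for destructive reflection is 2 n t cos θ_r = (m + ½) λ.
Snell's law: 1.0 sin 21.0° = 1.41 sin θ_r → sin θ_r = 0.254, cos θ_r = 0.967.
Minimum at m = 0: t = λ / (4 n cos θ_r) = 448 / (4 × 1.41 × 0.967) = 82.1 nm.

82.1 nm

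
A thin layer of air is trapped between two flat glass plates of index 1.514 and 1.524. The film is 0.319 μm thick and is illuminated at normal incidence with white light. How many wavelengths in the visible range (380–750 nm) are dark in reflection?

Top surface (1.514 → 1.0): reflection off a lower-index medium gives no phase shift.
Ray reflecting at the bottom interface goes from n = 1.0 toward n = 1.524: a half-wave phase shift.
Exactly one π shift → a net half-wave offset.
For minimum reflection here: 2 n t = m λ.
λ = 2 n t / m = 638 / m nm.
m=1: 638 nm (visible); m=2: 319 nm (UV).

1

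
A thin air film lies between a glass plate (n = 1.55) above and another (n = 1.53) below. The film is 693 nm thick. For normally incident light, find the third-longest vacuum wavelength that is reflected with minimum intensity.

462 nm

At the upper boundary (n = 1.55 to n = 1.0) the reflected ray undergoes no phase shift.
Ray reflecting at the bottom interface goes from n = 1.0 toward n = 1.53: a half-wave phase shift.
Exactly one π shift → a net half-wave offset.
For minimum reflection here: 2 n t = m λ.
λ = 2 n t / m. The third-longest wavelength is m = 3: λ = 2 × 1.0 × 693 / 3.00 = 462 nm.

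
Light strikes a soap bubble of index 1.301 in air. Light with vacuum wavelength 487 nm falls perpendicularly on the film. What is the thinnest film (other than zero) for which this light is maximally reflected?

At the upper boundary (n = 1.0 to n = 1.301) the reflected ray undergoes a half-wave phase shift.
Ray reflecting at the bottom interface goes from n = 1.301 toward n = 1.0: no phase shift.
The two reflections differ by half a wavelength.
So the condition for constructive reflection is 2 n t = (m + ½) λ.
Minimum at m = 0: t = λ / (4 n) = 487 / (4 × 1.301) = 93.6 nm.

93.6 nm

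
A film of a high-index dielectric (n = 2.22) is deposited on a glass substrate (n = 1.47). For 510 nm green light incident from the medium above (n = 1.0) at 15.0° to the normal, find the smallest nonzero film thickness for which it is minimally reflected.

At the upper boundary (n = 1.0 to n = 2.22) the reflected ray undergoes a half-wave phase shift.
Bottom surface (2.22 → 1.47): reflection off a lower-index medium gives no phase shift.
The two reflections differ by half a wavelength.
With one net inversion, destructive interference in reflection requires 2 n t cos θ_r = m λ.
Snell's law: 1.0 sin 15.0° = 2.22 sin θ_r → sin θ_r = 0.117, cos θ_r = 0.993.
Minimum nonzero at m = 1: t = λ / (2 n cos θ_r) = 510 / (2 × 2.22 × 0.993) = 116 nm.

116 nm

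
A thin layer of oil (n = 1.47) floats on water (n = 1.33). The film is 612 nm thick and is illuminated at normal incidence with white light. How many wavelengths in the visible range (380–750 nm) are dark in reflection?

2

Ray reflecting at the top interface goes from n = 1.0 toward n = 1.47: a half-wave phase shift.
Ray reflecting at the bottom interface goes from n = 1.47 toward n = 1.33: no phase shift.
The two reflections differ by half a wavelength.
For weak reflection here: 2 n t = m λ.
λ = 2 n t / m = 1799 / m nm.
m=2: 900 nm (IR); m=3: 600 nm (visible); m=4: 450 nm (visible); m=5: 360 nm (UV).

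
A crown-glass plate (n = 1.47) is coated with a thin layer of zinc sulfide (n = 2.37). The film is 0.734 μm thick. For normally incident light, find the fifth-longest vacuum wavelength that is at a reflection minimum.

Top surface (1.0 → 2.37): reflection off a higher-index medium gives a half-wave phase shift.
Bottom surface (2.37 → 1.47): reflection off a lower-index medium gives no phase shift.
The two reflections differ by half a wavelength.
So the condition for destructive reflection is 2 n t = m λ.
λ = 2 n t / m. The fifth-longest wavelength is m = 5: λ = 2 × 2.37 × 734 / 5.00 = 696 nm.

696 nm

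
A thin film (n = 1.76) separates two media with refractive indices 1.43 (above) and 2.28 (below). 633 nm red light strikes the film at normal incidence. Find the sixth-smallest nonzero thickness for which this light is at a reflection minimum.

989 nm

At the upper boundary (n = 1.43 to n = 1.76) the reflected ray undergoes a half-wave phase shift.
Ray reflecting at the bottom interface goes from n = 1.76 toward n = 2.28: a half-wave phase shift.
Net: no relative phase inversion (both shifts match).
For weak reflection here: 2 n t = (m + ½) λ.
The sixth-smallest nonzero thickness corresponds to m = 5: t = (m + ½) λ / (2 n) = 5.50 × 633 / (2 × 1.76) = 989 nm.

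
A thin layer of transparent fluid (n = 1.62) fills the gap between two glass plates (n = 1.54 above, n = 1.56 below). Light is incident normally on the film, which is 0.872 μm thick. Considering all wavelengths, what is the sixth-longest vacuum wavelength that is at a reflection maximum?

Ray reflecting at the top interface goes from n = 1.54 toward n = 1.62: a half-wave phase shift.
At the lower boundary (n = 1.62 to n = 1.56) the reflected ray undergoes no phase shift.
Net: one phase inversion between the two reflected rays.
For maximum reflection here: 2 n t = (m + ½) λ.
λ = 2 n t / (m + ½). The sixth-longest wavelength is m = 5: λ = 2 × 1.62 × 872 / 5.50 = 514 nm.

514 nm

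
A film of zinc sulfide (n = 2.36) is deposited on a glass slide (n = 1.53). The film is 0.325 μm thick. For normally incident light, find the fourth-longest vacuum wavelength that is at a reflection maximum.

438 nm

Top surface (1.0 → 2.36): reflection off a higher-index medium gives a half-wave phase shift.
Bottom surface (2.36 → 1.53): reflection off a lower-index medium gives no phase shift.
The two reflections differ by half a wavelength.
So the condition for constructive reflection is 2 n t = (m + ½) λ.
λ = 2 n t / (m + ½). The fourth-longest wavelength is m = 3: λ = 2 × 2.36 × 325 / 3.50 = 438 nm.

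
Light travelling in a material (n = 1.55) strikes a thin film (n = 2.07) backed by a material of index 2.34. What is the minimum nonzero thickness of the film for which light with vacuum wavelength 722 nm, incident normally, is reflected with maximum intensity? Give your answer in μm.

0.174 μm

Ray reflecting at the top interface goes from n = 1.55 toward n = 2.07: a half-wave phase shift.
At the lower boundary (n = 2.07 to n = 2.34) the reflected ray undergoes a half-wave phase shift.
Zero or two π shifts → no net half-wave offset.
With no net inversion, constructive interference in reflection requires 2 n t = m λ.
Minimum nonzero at m = 1: t = λ / (2 n) = 722 / (2 × 2.07) = 174 nm.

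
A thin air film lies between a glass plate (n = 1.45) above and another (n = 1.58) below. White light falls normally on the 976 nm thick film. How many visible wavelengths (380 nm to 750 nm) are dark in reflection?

Top surface (1.45 → 1.0): reflection off a lower-index medium gives no phase shift.
Bottom surface (1.0 → 1.58): reflection off a higher-index medium gives a half-wave phase shift.
Net: one phase inversion between the two reflected rays.
So the condition for destructive reflection is 2 n t = m λ.
λ = 2 n t / m = 1952 / m nm.
m=2: 976 nm (IR); m=3: 651 nm (visible); m=4: 488 nm (visible); m=5: 390 nm (visible); m=6: 325 nm (UV).

3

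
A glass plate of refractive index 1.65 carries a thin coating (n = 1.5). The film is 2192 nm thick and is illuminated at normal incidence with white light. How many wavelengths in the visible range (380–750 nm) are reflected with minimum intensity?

Ray reflecting at the top interface goes from n = 1.0 toward n = 1.5: a half-wave phase shift.
Bottom surface (1.5 → 1.65): reflection off a higher-index medium gives a half-wave phase shift.
Zero or two π shifts → no net half-wave offset.
For weak reflection here: 2 n t = (m + ½) λ.
λ = 2 n t / (m + ½) = 6576 / (m + ½) nm.
m=8: 774 nm (IR); m=9: 692 nm (visible); m=10: 626 nm (visible); m=11: 572 nm (visible); m=12: 526 nm (visible); m=13: 487 nm (visible); m=14: 454 nm (visible); m=15: 424 nm (visible); m=16: 399 nm (visible); m=17: 376 nm (UV).

8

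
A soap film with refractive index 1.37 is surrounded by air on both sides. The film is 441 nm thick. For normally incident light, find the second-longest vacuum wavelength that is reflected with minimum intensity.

604 nm

Top surface (1.0 → 1.37): reflection off a higher-index medium gives a half-wave phase shift.
Ray reflecting at the bottom interface goes from n = 1.37 toward n = 1.0: no phase shift.
Exactly one π shift → a net half-wave offset.
With one net inversion, destructive interference in reflection requires 2 n t = m λ.
λ = 2 n t / m. The second-longest wavelength is m = 2: λ = 2 × 1.37 × 441 / 2.00 = 604 nm.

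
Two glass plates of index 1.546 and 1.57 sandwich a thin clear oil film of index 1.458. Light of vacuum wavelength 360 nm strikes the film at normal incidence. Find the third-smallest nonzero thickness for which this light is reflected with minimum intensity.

370 nm

Top surface (1.546 → 1.458): reflection off a lower-index medium gives no phase shift.
Ray reflecting at the bottom interface goes from n = 1.458 toward n = 1.57: a half-wave phase shift.
The two reflections differ by half a wavelength.
For minimum reflection here: 2 n t = m λ.
The third-smallest nonzero thickness corresponds to m = 3: t = m λ / (2 n) = 3.00 × 360 / (2 × 1.458) = 370 nm.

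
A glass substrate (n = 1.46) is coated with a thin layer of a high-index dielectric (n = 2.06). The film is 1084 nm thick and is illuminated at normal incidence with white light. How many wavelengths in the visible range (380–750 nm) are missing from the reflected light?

Ray reflecting at the top interface goes from n = 1.0 toward n = 2.06: a half-wave phase shift.
Ray reflecting at the bottom interface goes from n = 2.06 toward n = 1.46: no phase shift.
The two reflections differ by half a wavelength.
So the condition for destructive reflection is 2 n t = m λ.
λ = 2 n t / m = 4466 / m nm.
m=5: 893 nm (IR); m=6: 744 nm (visible); m=7: 638 nm (visible); m=8: 558 nm (visible); m=9: 496 nm (visible); m=10: 447 nm (visible); m=11: 406 nm (visible); m=12: 372 nm (UV).

6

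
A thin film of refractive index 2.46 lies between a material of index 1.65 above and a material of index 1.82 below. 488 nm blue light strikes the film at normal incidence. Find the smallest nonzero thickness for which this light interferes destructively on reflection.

99.2 nm

Top surface (1.65 → 2.46): reflection off a higher-index medium gives a half-wave phase shift.
Ray reflecting at the bottom interface goes from n = 2.46 toward n = 1.82: no phase shift.
Net: one phase inversion between the two reflected rays.
So the condition for destructive reflection is 2 n t = m λ.
The smallest nonzero thickness corresponds to m = 1: t = m λ / (2 n) = 1.00 × 488 / (2 × 2.46) = 99.2 nm.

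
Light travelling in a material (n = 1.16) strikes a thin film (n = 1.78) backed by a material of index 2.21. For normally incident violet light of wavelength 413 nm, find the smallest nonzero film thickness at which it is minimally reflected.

Top surface (1.16 → 1.78): reflection off a higher-index medium gives a half-wave phase shift.
Bottom surface (1.78 → 2.21): reflection off a higher-index medium gives a half-wave phase shift.
The two reflections carry the same phase change, so no net offset.
For minimum reflection here: 2 n t = (m + ½) λ.
Minimum at m = 0: t = λ / (4 n) = 413 / (4 × 1.78) = 58.0 nm.

58.0 nm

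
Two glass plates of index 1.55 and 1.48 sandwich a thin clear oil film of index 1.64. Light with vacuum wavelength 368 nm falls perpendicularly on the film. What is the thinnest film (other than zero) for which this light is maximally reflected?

Ray reflecting at the top interface goes from n = 1.55 toward n = 1.64: a half-wave phase shift.
Ray reflecting at the bottom interface goes from n = 1.64 toward n = 1.48: no phase shift.
The two reflections differ by half a wavelength.
With one net inversion, constructive interference in reflection requires 2 n t = (m + ½) λ.
Minimum at m = 0: t = λ / (4 n) = 368 / (4 × 1.64) = 56.1 nm.

56.1 nm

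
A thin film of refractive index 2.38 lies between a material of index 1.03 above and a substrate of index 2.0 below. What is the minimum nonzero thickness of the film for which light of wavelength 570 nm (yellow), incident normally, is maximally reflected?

59.9 nm

Ray reflecting at the top interface goes from n = 1.03 toward n = 2.38: a half-wave phase shift.
At the lower boundary (n = 2.38 to n = 2.0) the reflected ray undergoes no phase shift.
The two reflections differ by half a wavelength.
With one net inversion, constructive interference in reflection requires 2 n t = (m + ½) λ.
Minimum at m = 0: t = λ / (4 n) = 570 / (4 × 2.38) = 59.9 nm.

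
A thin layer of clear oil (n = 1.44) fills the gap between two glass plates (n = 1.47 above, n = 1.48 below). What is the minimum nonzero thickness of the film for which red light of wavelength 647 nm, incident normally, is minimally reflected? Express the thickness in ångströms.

2247 Å

Ray reflecting at the top interface goes from n = 1.47 toward n = 1.44: no phase shift.
At the lower boundary (n = 1.44 to n = 1.48) the reflected ray undergoes a half-wave phase shift.
Net: one phase inversion between the two reflected rays.
For dark reflection here: 2 n t = m λ.
Minimum nonzero at m = 1: t = λ / (2 n) = 647 / (2 × 1.44) = 225 nm.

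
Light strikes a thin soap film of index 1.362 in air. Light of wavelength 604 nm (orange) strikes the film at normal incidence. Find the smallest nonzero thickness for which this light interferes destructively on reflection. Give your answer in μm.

0.222 μm

At the upper boundary (n = 1.0 to n = 1.362) the reflected ray undergoes a half-wave phase shift.
Bottom surface (1.362 → 1.0): reflection off a lower-index medium gives no phase shift.
The two reflections differ by half a wavelength.
For minimum reflection here: 2 n t = m λ.
The smallest nonzero thickness corresponds to m = 1: t = m λ / (2 n) = 1.00 × 604 / (2 × 1.362) = 222 nm.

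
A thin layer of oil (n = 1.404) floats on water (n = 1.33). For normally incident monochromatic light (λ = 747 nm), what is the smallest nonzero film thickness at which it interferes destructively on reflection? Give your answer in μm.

0.266 μm

Ray reflecting at the top interface goes from n = 1.0 toward n = 1.404: a half-wave phase shift.
Bottom surface (1.404 → 1.33): reflection off a lower-index medium gives no phase shift.
The two reflections differ by half a wavelength.
With one net inversion, destructive interference in reflection requires 2 n t = m λ.
The smallest nonzero thickness corresponds to m = 1: t = m λ / (2 n) = 1.00 × 747 / (2 × 1.404) = 266 nm.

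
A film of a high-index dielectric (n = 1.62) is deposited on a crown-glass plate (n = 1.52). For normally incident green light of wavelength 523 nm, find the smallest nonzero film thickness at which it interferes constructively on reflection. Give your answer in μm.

At the upper boundary (n = 1.0 to n = 1.62) the reflected ray undergoes a half-wave phase shift.
Bottom surface (1.62 → 1.52): reflection off a lower-index medium gives no phase shift.
The two reflections differ by half a wavelength.
For strong reflection here: 2 n t = (m + ½) λ.
Minimum at m = 0: t = λ / (4 n) = 523 / (4 × 1.62) = 80.7 nm.

0.0807 μm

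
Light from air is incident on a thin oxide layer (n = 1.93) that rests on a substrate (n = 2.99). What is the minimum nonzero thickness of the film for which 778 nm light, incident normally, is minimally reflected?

Top surface (1.0 → 1.93): reflection off a higher-index medium gives a half-wave phase shift.
At the lower boundary (n = 1.93 to n = 2.99) the reflected ray undergoes a half-wave phase shift.
The two reflections carry the same phase change, so no net offset.
For dark reflection here: 2 n t = (m + ½) λ.
Minimum at m = 0: t = λ / (4 n) = 778 / (4 × 1.93) = 101 nm.

101 nm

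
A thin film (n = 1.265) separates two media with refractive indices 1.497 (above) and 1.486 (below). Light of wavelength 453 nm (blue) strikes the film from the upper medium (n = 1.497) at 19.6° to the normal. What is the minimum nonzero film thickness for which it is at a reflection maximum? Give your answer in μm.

0.0975 μm

Ray reflecting at the top interface goes from n = 1.497 toward n = 1.265: no phase shift.
Ray reflecting at the bottom interface goes from n = 1.265 toward n = 1.486: a half-wave phase shift.
Net: one phase inversion between the two reflected rays.
With one net inversion, constructive interference in reflection requires 2 n t cos θ_r = (m + ½) λ.
Snell's law: 1.497 sin 19.6° = 1.265 sin θ_r → sin θ_r = 0.397, cos θ_r = 0.918.
Minimum at m = 0: t = λ / (4 n cos θ_r) = 453 / (4 × 1.265 × 0.918) = 97.5 nm.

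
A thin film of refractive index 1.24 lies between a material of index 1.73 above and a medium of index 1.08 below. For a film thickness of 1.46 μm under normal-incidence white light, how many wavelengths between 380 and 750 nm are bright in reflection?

Top surface (1.73 → 1.24): reflection off a lower-index medium gives no phase shift.
At the lower boundary (n = 1.24 to n = 1.08) the reflected ray undergoes no phase shift.
The two reflections carry the same phase change, so no net offset.
For bright reflection here: 2 n t = m λ.
λ = 2 n t / m = 3621 / m nm.
m=4: 905 nm (IR); m=5: 724 nm (visible); m=6: 603 nm (visible); m=7: 517 nm (visible); m=8: 453 nm (visible); m=9: 402 nm (visible); m=10: 362 nm (UV).

5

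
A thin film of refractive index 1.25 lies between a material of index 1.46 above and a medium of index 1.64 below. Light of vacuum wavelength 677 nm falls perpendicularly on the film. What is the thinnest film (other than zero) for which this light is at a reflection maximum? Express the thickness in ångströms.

At the upper boundary (n = 1.46 to n = 1.25) the reflected ray undergoes no phase shift.
Ray reflecting at the bottom interface goes from n = 1.25 toward n = 1.64: a half-wave phase shift.
Exactly one π shift → a net half-wave offset.
For strong reflection here: 2 n t = (m + ½) λ.
Minimum at m = 0: t = λ / (4 n) = 677 / (4 × 1.25) = 135 nm.

1354 Å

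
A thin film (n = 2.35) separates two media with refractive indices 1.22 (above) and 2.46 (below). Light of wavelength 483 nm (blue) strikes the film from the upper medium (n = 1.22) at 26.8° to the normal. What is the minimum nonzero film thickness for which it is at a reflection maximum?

Ray reflecting at the top interface goes from n = 1.22 toward n = 2.35: a half-wave phase shift.
Ray reflecting at the bottom interface goes from n = 2.35 toward n = 2.46: a half-wave phase shift.
Zero or two π shifts → no net half-wave offset.
For maximum reflection here: 2 n t cos θ_r = m λ.
Snell's law: 1.22 sin 26.8° = 2.35 sin θ_r → sin θ_r = 0.234, cos θ_r = 0.972.
Minimum nonzero at m = 1: t = λ / (2 n cos θ_r) = 483 / (2 × 2.35 × 0.972) = 106 nm.

106 nm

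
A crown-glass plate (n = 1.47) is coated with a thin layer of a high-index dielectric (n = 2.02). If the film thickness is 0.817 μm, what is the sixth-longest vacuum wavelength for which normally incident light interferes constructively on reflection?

600 nm

Top surface (1.0 → 2.02): reflection off a higher-index medium gives a half-wave phase shift.
Bottom surface (2.02 → 1.47): reflection off a lower-index medium gives no phase shift.
Exactly one π shift → a net half-wave offset.
With one net inversion, constructive interference in reflection requires 2 n t = (m + ½) λ.
λ = 2 n t / (m + ½). The sixth-longest wavelength is m = 5: λ = 2 × 2.02 × 817 / 5.50 = 600 nm.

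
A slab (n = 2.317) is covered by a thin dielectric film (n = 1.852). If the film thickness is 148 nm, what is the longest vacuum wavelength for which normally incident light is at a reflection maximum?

Ray reflecting at the top interface goes from n = 1.0 toward n = 1.852: a half-wave phase shift.
Bottom surface (1.852 → 2.317): reflection off a higher-index medium gives a half-wave phase shift.
The two reflections carry the same phase change, so no net offset.
With no net inversion, constructive interference in reflection requires 2 n t = m λ.
λ = 2 n t / m. The longest wavelength is m = 1: λ = 2 × 1.852 × 148 / 1.00 = 548 nm.

548 nm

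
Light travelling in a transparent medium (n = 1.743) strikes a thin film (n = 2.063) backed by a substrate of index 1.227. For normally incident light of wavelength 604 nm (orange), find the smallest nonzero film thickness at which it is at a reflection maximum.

Top surface (1.743 → 2.063): reflection off a higher-index medium gives a half-wave phase shift.
Bottom surface (2.063 → 1.227): reflection off a lower-index medium gives no phase shift.
Net: one phase inversion between the two reflected rays.
So the condition for constructive reflection is 2 n t = (m + ½) λ.
Minimum at m = 0: t = λ / (4 n) = 604 / (4 × 2.063) = 73.2 nm.

73.2 nm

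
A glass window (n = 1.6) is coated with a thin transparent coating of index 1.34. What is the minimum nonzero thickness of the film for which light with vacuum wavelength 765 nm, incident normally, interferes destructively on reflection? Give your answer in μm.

0.143 μm

Top surface (1.0 → 1.34): reflection off a higher-index medium gives a half-wave phase shift.
At the lower boundary (n = 1.34 to n = 1.6) the reflected ray undergoes a half-wave phase shift.
Zero or two π shifts → no net half-wave offset.
With no net inversion, destructive interference in reflection requires 2 n t = (m + ½) λ.
Minimum at m = 0: t = λ / (4 n) = 765 / (4 × 1.34) = 143 nm.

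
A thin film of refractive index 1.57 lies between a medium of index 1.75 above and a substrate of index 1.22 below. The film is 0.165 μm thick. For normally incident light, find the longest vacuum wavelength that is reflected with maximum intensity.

At the upper boundary (n = 1.75 to n = 1.57) the reflected ray undergoes no phase shift.
At the lower boundary (n = 1.57 to n = 1.22) the reflected ray undergoes no phase shift.
Zero or two π shifts → no net half-wave offset.
With no net inversion, constructive interference in reflection requires 2 n t = m λ.
λ = 2 n t / m. The longest wavelength is m = 1: λ = 2 × 1.57 × 165 / 1.00 = 518 nm.

518 nm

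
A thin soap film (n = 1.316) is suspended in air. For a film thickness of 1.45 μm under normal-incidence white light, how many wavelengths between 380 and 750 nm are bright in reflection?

5

Ray reflecting at the top interface goes from n = 1.0 toward n = 1.316: a half-wave phase shift.
Ray reflecting at the bottom interface goes from n = 1.316 toward n = 1.0: no phase shift.
Net: one phase inversion between the two reflected rays.
With one net inversion, constructive interference in reflection requires 2 n t = (m + ½) λ.
λ = 2 n t / (m + ½) = 3816 / (m + ½) nm.
m=4: 848 nm (IR); m=5: 694 nm (visible); m=6: 587 nm (visible); m=7: 509 nm (visible); m=8: 449 nm (visible); m=9: 402 nm (visible); m=10: 363 nm (UV).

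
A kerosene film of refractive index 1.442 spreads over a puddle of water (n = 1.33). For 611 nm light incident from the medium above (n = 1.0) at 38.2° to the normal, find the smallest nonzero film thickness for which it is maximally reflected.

At the upper boundary (n = 1.0 to n = 1.442) the reflected ray undergoes a half-wave phase shift.
Bottom surface (1.442 → 1.33): reflection off a lower-index medium gives no phase shift.
The two reflections differ by half a wavelength.
With one net inversion, constructive interference in reflection requires 2 n t cos θ_r = (m + ½) λ.
Snell's law: 1.0 sin 38.2° = 1.442 sin θ_r → sin θ_r = 0.429, cos θ_r = 0.903.
Minimum at m = 0: t = λ / (4 n cos θ_r) = 611 / (4 × 1.442 × 0.903) = 117 nm.

117 nm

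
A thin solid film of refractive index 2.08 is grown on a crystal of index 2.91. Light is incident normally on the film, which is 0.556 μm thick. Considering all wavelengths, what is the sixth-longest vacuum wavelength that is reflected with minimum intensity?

At the upper boundary (n = 1.0 to n = 2.08) the reflected ray undergoes a half-wave phase shift.
Bottom surface (2.08 → 2.91): reflection off a higher-index medium gives a half-wave phase shift.
Zero or two π shifts → no net half-wave offset.
So the condition for destructive reflection is 2 n t = (m + ½) λ.
λ = 2 n t / (m + ½). The sixth-longest wavelength is m = 5: λ = 2 × 2.08 × 556 / 5.50 = 421 nm.

421 nm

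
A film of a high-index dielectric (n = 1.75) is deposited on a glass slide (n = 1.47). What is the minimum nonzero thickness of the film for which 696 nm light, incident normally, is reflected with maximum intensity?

Top surface (1.0 → 1.75): reflection off a higher-index medium gives a half-wave phase shift.
Bottom surface (1.75 → 1.47): reflection off a lower-index medium gives no phase shift.
Exactly one π shift → a net half-wave offset.
With one net inversion, constructive interference in reflection requires 2 n t = (m + ½) λ.
Minimum at m = 0: t = λ / (4 n) = 696 / (4 × 1.75) = 99.4 nm.

99.4 nm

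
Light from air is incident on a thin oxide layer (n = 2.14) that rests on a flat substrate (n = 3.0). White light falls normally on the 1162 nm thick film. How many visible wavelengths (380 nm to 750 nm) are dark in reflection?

6

Ray reflecting at the top interface goes from n = 1.0 toward n = 2.14: a half-wave phase shift.
Bottom surface (2.14 → 3.0): reflection off a higher-index medium gives a half-wave phase shift.
Zero or two π shifts → no net half-wave offset.
With no net inversion, destructive interference in reflection requires 2 n t = (m + ½) λ.
λ = 2 n t / (m + ½) = 4973 / (m + ½) nm.
m=6: 765 nm (IR); m=7: 663 nm (visible); m=8: 585 nm (visible); m=9: 524 nm (visible); m=10: 474 nm (visible); m=11: 432 nm (visible); m=12: 398 nm (visible); m=13: 368 nm (UV).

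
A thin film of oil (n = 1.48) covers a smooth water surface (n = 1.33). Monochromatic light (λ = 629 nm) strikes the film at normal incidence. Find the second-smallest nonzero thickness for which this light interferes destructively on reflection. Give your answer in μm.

Top surface (1.0 → 1.48): reflection off a higher-index medium gives a half-wave phase shift.
Ray reflecting at the bottom interface goes from n = 1.48 toward n = 1.33: no phase shift.
The two reflections differ by half a wavelength.
With one net inversion, destructive interference in reflection requires 2 n t = m λ.
The second-smallest nonzero thickness corresponds to m = 2: t = m λ / (2 n) = 2.00 × 629 / (2 × 1.48) = 425 nm.

0.425 μm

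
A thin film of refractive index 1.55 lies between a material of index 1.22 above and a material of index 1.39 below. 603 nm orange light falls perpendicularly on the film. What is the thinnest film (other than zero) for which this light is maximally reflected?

Ray reflecting at the top interface goes from n = 1.22 toward n = 1.55: a half-wave phase shift.
Bottom surface (1.55 → 1.39): reflection off a lower-index medium gives no phase shift.
Exactly one π shift → a net half-wave offset.
For strong reflection here: 2 n t = (m + ½) λ.
Minimum at m = 0: t = λ / (4 n) = 603 / (4 × 1.55) = 97.3 nm.

97.3 nm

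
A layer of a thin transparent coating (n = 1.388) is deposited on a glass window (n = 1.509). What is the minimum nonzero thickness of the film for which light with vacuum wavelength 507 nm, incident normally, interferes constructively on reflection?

Ray reflecting at the top interface goes from n = 1.0 toward n = 1.388: a half-wave phase shift.
Ray reflecting at the bottom interface goes from n = 1.388 toward n = 1.509: a half-wave phase shift.
The two reflections carry the same phase change, so no net offset.
For maximum reflection here: 2 n t = m λ.
Minimum nonzero at m = 1: t = λ / (2 n) = 507 / (2 × 1.388) = 183 nm.

183 nm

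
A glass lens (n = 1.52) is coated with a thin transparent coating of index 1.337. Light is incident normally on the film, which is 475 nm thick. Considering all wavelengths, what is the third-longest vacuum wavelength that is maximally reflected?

423 nm

Top surface (1.0 → 1.337): reflection off a higher-index medium gives a half-wave phase shift.
At the lower boundary (n = 1.337 to n = 1.52) the reflected ray undergoes a half-wave phase shift.
Zero or two π shifts → no net half-wave offset.
So the condition for constructive reflection is 2 n t = m λ.
λ = 2 n t / m. The third-longest wavelength is m = 3: λ = 2 × 1.337 × 475 / 3.00 = 423 nm.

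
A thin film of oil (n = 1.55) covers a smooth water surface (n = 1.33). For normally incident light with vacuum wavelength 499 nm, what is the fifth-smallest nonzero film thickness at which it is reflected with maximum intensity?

Top surface (1.0 → 1.55): reflection off a higher-index medium gives a half-wave phase shift.
Bottom surface (1.55 → 1.33): reflection off a lower-index medium gives no phase shift.
Exactly one π shift → a net half-wave offset.
For bright reflection here: 2 n t = (m + ½) λ.
The fifth-smallest nonzero thickness corresponds to m = 4: t = (m + ½) λ / (2 n) = 4.50 × 499 / (2 × 1.55) = 724 nm.

724 nm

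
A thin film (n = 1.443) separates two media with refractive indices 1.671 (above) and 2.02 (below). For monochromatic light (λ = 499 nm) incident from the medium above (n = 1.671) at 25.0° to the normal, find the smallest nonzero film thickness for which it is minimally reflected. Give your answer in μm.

Top surface (1.671 → 1.443): reflection off a lower-index medium gives no phase shift.
Ray reflecting at the bottom interface goes from n = 1.443 toward n = 2.02: a half-wave phase shift.
The two reflections differ by half a wavelength.
For minimum reflection here: 2 n t cos θ_r = m λ.
Snell's law: 1.671 sin 25.0° = 1.443 sin θ_r → sin θ_r = 0.489, cos θ_r = 0.872.
Minimum nonzero at m = 1: t = λ / (2 n cos θ_r) = 499 / (2 × 1.443 × 0.872) = 198 nm.

0.198 μm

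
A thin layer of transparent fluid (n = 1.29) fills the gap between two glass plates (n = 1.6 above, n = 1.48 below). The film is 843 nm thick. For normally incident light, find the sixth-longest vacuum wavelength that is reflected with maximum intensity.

Top surface (1.6 → 1.29): reflection off a lower-index medium gives no phase shift.
At the lower boundary (n = 1.29 to n = 1.48) the reflected ray undergoes a half-wave phase shift.
Net: one phase inversion between the two reflected rays.
So the condition for constructive reflection is 2 n t = (m + ½) λ.
λ = 2 n t / (m + ½). The sixth-longest wavelength is m = 5: λ = 2 × 1.29 × 843 / 5.50 = 395 nm.

395 nm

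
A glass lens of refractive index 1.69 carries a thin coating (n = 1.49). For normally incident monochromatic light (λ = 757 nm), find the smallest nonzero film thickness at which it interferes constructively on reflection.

254 nm

At the upper boundary (n = 1.0 to n = 1.49) the reflected ray undergoes a half-wave phase shift.
Ray reflecting at the bottom interface goes from n = 1.49 toward n = 1.69: a half-wave phase shift.
Net: no relative phase inversion (both shifts match).
For maximum reflection here: 2 n t = m λ.
Minimum nonzero at m = 1: t = λ / (2 n) = 757 / (2 × 1.49) = 254 nm.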